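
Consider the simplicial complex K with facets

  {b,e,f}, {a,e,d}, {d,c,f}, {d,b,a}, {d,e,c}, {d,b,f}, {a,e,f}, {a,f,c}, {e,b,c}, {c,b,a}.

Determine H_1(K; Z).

We work with the vertex ordering a < b < c < d < e < f. The simplices of K, each written with vertices in increasing order, are:

  0-simplices (6): a, b, c, d, e, f
  1-simplices (15): ab, ac, ad, ae, af, bc, bd, be, bf, cd, ce, cf, de, df, ef
  2-simplices (10): abc, abd, acf, ade, aef, bce, bdf, bef, cde, cdf

giving chain groups C_0 ≅ Z^6, C_1 ≅ Z^15, C_2 ≅ Z^10.

Boundary ∂_1: C_1 → C_0 maps an edge to its endpoints' difference, ∂[p,q] = q − p. For instance
  ∂ae = e − a.
As a 6×15 matrix over Z this has rank 5, with invariant factors (1,1,1,1,1).

Boundary ∂_2: C_2 → C_1 maps a triangle to the signed sum of its edges. For instance
  ∂cde = de − ce + cd,
  ∂acf = cf − af + ac.
The resulting 15×10 matrix has rank 10, and its Smith normal form has invariant factors (1,1,1,1,1,1,1,1,1,2).

Computing H_k = (kernel of ∂_k) / (image of ∂_{k+1}):

  H_1: rank ker ∂_1 − rank ∂_2 = (15 − 5) − 10 = 0, and ∂_2 has invariant factor 2 > 1, so H_1 ≅ Z_2.

H_1 ≅ Z_2.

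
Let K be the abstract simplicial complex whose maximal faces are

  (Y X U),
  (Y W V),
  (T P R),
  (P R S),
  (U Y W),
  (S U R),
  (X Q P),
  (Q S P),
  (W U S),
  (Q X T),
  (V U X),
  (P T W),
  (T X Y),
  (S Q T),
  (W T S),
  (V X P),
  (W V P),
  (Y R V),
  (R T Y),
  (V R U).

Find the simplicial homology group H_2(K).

H_2 ≅ 0.

K has 10 vertices, 30 edges, 20 triangles.
rank ∂_2 = 20, rank ∂_3 = 0 ⇒ b_2 = 20 − 20 − 0 = 0. So H_2 = 0.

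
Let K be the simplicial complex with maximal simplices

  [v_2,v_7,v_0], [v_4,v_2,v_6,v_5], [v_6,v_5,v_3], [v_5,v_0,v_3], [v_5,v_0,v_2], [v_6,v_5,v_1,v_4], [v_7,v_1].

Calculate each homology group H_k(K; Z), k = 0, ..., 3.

H_0 = Z,  H_1 = Z,  H_2 = 0,  H_3 = 0.

Fix the vertex order v_0 < v_1 < v_2 < v_3 < v_4 < v_5 < v_6 < v_7 and write every simplex with vertices in increasing order. Then dim K = 3 and the simplices of K are:

  0-simplices (8): [v_0], [v_1], [v_2], [v_3], [v_4], [v_5], [v_6], [v_7]
  1-simplices (17): (17 of them)
  2-simplices (11): (11 of them)
  3-simplices (2): [v_1,v_4,v_5,v_6], [v_2,v_4,v_5,v_6]

Hence C_0 ≅ Z^8, C_1 ≅ Z^17, C_2 ≅ Z^11, C_3 ≅ Z^2.

∂_1: C_1 → C_0 sends each edge [p,q] (with p < q) to q − p. For instance
  ∂[v_1,v_6] = [v_6] − [v_1].
The 8×17 boundary matrix has rank 7 and Smith normal form diag(1,1,1,1,1,1,1).

The boundary map ∂_2: C_2 → C_1 sends each 2-simplex [p,q,r] to [q,r] − [p,r] + [p,q]. For instance
  ∂[v_1,v_5,v_6] = [v_5,v_6] − [v_1,v_6] + [v_1,v_5],
  ∂[v_2,v_5,v_6] = [v_5,v_6] − [v_2,v_6] + [v_2,v_5].
The 17×11 boundary matrix has rank 9 and Smith normal form diag(1,1,1,1,1,1,1,1,1).

The boundary map ∂_3: C_3 → C_2 sends each 3-simplex σ to the alternating sum Σ_i (−1)^i (σ with its i-th vertex removed). For instance
  ∂[v_2,v_4,v_5,v_6] = [v_4,v_5,v_6] − [v_2,v_5,v_6] + [v_2,v_4,v_6] − [v_2,v_4,v_5],
  ∂[v_1,v_4,v_5,v_6] = [v_4,v_5,v_6] − [v_1,v_5,v_6] + [v_1,v_4,v_6] − [v_1,v_4,v_5].
The resulting 11×2 matrix has rank 2, and its Smith normal form has invariant factors (1,1).

Reading off H_k = ker ∂_k / im ∂_{k+1}:

  H_0: rank C_0 − rank ∂_1 = 8 − 7 = 1, and the invariant factors of ∂_1 are all 1, so H_0 = Z.
  H_1: rank ker ∂_1 − rank ∂_2 = (17 − 7) − 9 = 1, and the invariant factors of ∂_2 are all 1, so H_1 = Z.
  H_2: rank ker ∂_2 − rank ∂_3 = (11 − 9) − 2 = 0, and the invariant factors of ∂_3 are all 1, so H_2 = 0.
  H_3: rank ker ∂_3 − rank ∂_4 = (2 − 2) − 0 = 0, and there is no ∂_4, so H_3 = 0.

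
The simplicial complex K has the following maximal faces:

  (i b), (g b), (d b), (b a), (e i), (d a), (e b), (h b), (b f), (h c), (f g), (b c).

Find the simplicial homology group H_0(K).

K has 9 vertices, 12 edges.
rank ∂_0 = 0, rank ∂_1 = 8 ⇒ b_0 = 9 − 0 − 8 = 1; all invariant factors of ∂_1 are 1 so no torsion. So H_0 = Z.

H_0 ≅ Z.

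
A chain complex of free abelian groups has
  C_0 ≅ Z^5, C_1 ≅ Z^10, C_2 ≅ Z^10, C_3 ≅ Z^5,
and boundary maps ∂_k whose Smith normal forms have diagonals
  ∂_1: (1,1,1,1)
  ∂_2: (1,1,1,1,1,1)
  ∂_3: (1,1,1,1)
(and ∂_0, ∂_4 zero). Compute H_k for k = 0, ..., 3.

H_0 ≅ Z,  H_1 = 0,  H_2 = 0,  H_3 ≅ Z.

H_0: b_0 = 5 − 0 − 4 = 1; torsion from ∂_1 factors > 1: none. So H_0 ≅ Z.
H_1: b_1 = 10 − 4 − 6 = 0; torsion from ∂_2 factors > 1: none. So H_1 ≅ 0.
H_2: b_2 = 10 − 6 − 4 = 0; torsion from ∂_3 factors > 1: none. So H_2 ≅ 0.
H_3: b_3 = 5 − 4 − 0 = 1; torsion from ∂_4 factors > 1: none. So H_3 ≅ Z.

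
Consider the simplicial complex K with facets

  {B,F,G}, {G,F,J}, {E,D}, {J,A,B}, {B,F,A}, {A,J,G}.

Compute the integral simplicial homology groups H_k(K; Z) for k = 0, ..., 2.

Fix the vertex order A < B < D < E < F < G < J and write every simplex with vertices in increasing order. Then dim K = 2 and the simplices of K are:

  0-simplices (7): A, B, D, E, F, G, J
  1-simplices (11): AB, AF, AG, AJ, BF, BG, BJ, DE, FG, FJ, GJ
  2-simplices (5): ABF, ABJ, AGJ, BFG, FGJ

Hence C_0 ≅ Z^7, C_1 ≅ Z^11, C_2 ≅ Z^5.

Boundary ∂_1: C_1 → C_0 is given by ∂[p,q] = [q] − [p].
The resulting 7×11 matrix has rank 5, and its Smith normal form has invariant factors (1,1,1,1,1).

Boundary ∂_2: C_2 → C_1 acts by ∂[p,q,r] = [q,r] − [p,r] + [p,q]. For instance
  ∂AGJ = GJ − AJ + AG,
  ∂BFG = FG − BG + BF.
As a 11×5 matrix over Z this has rank 5, with invariant factors (1,1,1,1,1).

Computing H_k = (kernel of ∂_k) / (image of ∂_{k+1}):

  H_0: rank C_0 − rank ∂_1 = 7 − 5 = 2, and the invariant factors of ∂_1 are all 1, so H_0 ≅ Z^2.
  H_1: rank ker ∂_1 − rank ∂_2 = (11 − 5) − 5 = 1, and the invariant factors of ∂_2 are all 1, so H_1 ≅ Z.
  H_2: rank ker ∂_2 − rank ∂_3 = (5 − 5) − 0 = 0, and there is no ∂_3, so H_2 ≅ 0.

H_0 ≅ Z^2,  H_1 ≅ Z,  H_2 = 0.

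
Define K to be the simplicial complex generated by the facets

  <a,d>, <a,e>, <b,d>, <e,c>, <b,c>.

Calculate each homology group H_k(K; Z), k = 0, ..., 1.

H_0 = Z,  H_1 = Z.

Fix the vertex order a < b < c < d < e and write every simplex with vertices in increasing order. Then dim K = 1 and the simplices of K are:

  0-simplices (5): a, b, c, d, e
  1-simplices (5): ad, ae, bc, bd, ce

Hence C_0 ≅ Z^5, C_1 ≅ Z^5.

Boundary ∂_1: C_1 → C_0 maps an edge to its endpoints' difference, ∂[p,q] = q − p.
The 5×5 boundary matrix has rank 4 and Smith normal form diag(1,1,1,1).

From H_k ≅ ker(∂_k) / im(∂_{k+1}) we obtain:

  H_0: rank C_0 − rank ∂_1 = 5 − 4 = 1, and the invariant factors of ∂_1 are all 1, so H_0 = Z.
  H_1: rank ker ∂_1 − rank ∂_2 = (5 − 4) − 0 = 1, and there is no ∂_2, so H_1 = Z.

As a check, the Euler characteristic is 5 − 5 = 0, which agrees with 1 − 1 = 0.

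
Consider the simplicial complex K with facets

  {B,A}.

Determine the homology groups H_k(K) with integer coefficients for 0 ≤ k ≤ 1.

H_0 ≅ Z,  H_1 = 0.

Order the vertices as A < B. Listing each simplex with vertices in this order, K has dimension 1 with simplices:

  0-simplices (2): A, B
  1-simplices (1): AB

so the chain groups are C_0 ≅ Z^2, C_1 ≅ Z^1.

Boundary ∂_1: C_1 → C_0 is given by ∂[p,q] = [q] − [p].
The resulting 2×1 matrix has rank 1, and its Smith normal form has invariant factors (1).

Now H_k = ker ∂_k / im ∂_{k+1}, so:

  H_0: rank C_0 − rank ∂_1 = 2 − 1 = 1, and the invariant factors of ∂_1 are all 1, so H_0 ≅ Z.
  H_1: rank ker ∂_1 − rank ∂_2 = (1 − 1) − 0 = 0, and there is no ∂_2, so H_1 ≅ 0.

As a check, the Euler characteristic is 2 − 1 = 1, which agrees with 1 − 0 = 1.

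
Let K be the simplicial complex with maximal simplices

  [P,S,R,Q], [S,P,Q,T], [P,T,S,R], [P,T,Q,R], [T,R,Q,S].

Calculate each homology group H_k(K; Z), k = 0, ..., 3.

H_0 ≅ Z,  H_1 = 0,  H_2 = 0,  H_3 ≅ Z.

Order the vertices as P < Q < R < S < T. Listing each simplex with vertices in this order, K has dimension 3 with simplices:

  0-simplices (5): P, Q, R, S, T
  1-simplices (10): PQ, PR, PS, PT, QR, QS, QT, RS, RT, ST
  2-simplices (10): PQR, PQS, PQT, PRS, PRT, PST, QRS, QRT, QST, RST
  3-simplices (5): PQRS, PQRT, PQST, PRST, QRST

so the chain groups are C_0 ≅ Z^5, C_1 ≅ Z^10, C_2 ≅ Z^10, C_3 ≅ Z^5.

The boundary map ∂_1: C_1 → C_0 maps an edge to its endpoints' difference, ∂[p,q] = q − p. For instance
  ∂PQ = Q − P.
This gives a 5×10 integer matrix of rank 4; reducing to Smith normal form yields diagonal entries (1,1,1,1).

Boundary ∂_2: C_2 → C_1 acts by ∂[p,q,r] = [q,r] − [p,r] + [p,q]. For instance
  ∂PQS = QS − PS + PQ,
  ∂PQR = QR − PR + PQ.
The 10×10 boundary matrix has rank 6 and Smith normal form diag(1,1,1,1,1,1).

The boundary map ∂_3: C_3 → C_2 sends each 3-simplex σ to the alternating sum Σ_i (−1)^i (σ with its i-th vertex removed). For instance
  ∂QRST = RST − QST + QRT − QRS,
  ∂PQRS = QRS − PRS + PQS − PQR.
The resulting 10×5 matrix has rank 4, and its Smith normal form has invariant factors (1,1,1,1).

From H_k ≅ ker(∂_k) / im(∂_{k+1}) we obtain:

  H_0: rank C_0 − rank ∂_1 = 5 − 4 = 1, and the invariant factors of ∂_1 are all 1, so H_0 ≅ Z.
  H_1: rank ker ∂_1 − rank ∂_2 = (10 − 4) − 6 = 0, and the invariant factors of ∂_2 are all 1, so H_1 ≅ 0.
  H_2: rank ker ∂_2 − rank ∂_3 = (10 − 6) − 4 = 0, and the invariant factors of ∂_3 are all 1, so H_2 ≅ 0.
  H_3: rank ker ∂_3 − rank ∂_4 = (5 − 4) − 0 = 1, and there is no ∂_4, so H_3 ≅ Z.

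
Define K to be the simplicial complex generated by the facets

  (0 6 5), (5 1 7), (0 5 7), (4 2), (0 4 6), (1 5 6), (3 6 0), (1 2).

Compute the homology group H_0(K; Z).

K has 8 vertices, 14 edges, 6 triangles.
rank ∂_0 = 0, rank ∂_1 = 7 ⇒ b_0 = 8 − 0 − 7 = 1; all invariant factors of ∂_1 are 1 so no torsion. So H_0 ≅ Z.

H_0 = Z.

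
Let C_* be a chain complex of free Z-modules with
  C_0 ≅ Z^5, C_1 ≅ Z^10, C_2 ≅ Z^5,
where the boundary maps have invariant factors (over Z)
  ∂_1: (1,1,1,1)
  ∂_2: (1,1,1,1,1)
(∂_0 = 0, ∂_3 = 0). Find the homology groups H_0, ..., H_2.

H_0: b_0 = 5 − 0 − 4 = 1; torsion from ∂_1 factors > 1: none. So H_0 = Z.
H_1: b_1 = 10 − 4 − 5 = 1; torsion from ∂_2 factors > 1: none. So H_1 = Z.
H_2: b_2 = 5 − 5 − 0 = 0; torsion from ∂_3 factors > 1: none. So H_2 = 0.

H_0 = Z,  H_1 = Z,  H_2 = 0.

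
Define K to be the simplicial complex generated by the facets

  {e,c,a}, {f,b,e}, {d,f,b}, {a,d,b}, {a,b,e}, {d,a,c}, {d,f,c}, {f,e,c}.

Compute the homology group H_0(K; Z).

H_0 ≅ Z.

We work with the vertex ordering a < b < c < d < e < f. The simplices of K, each written with vertices in increasing order, are:

  0-simplices (6): a, b, c, d, e, f
  1-simplices (12): ab, ac, ad, ae, bd, be, bf, cd, ce, cf, df, ef
  2-simplices (8): abd, abe, acd, ace, bdf, bef, cdf, cef

Hence C_0 ≅ Z^6, C_1 ≅ Z^12, C_2 ≅ Z^8.

Boundary ∂_1: C_1 → C_0 maps an edge to its endpoints' difference, ∂[p,q] = q − p. For instance
  ∂ab = b − a.
As a 6×12 matrix over Z this has rank 5, with invariant factors (1,1,1,1,1).

Boundary ∂_2: C_2 → C_1 acts by ∂[p,q,r] = [q,r] − [p,r] + [p,q]. For instance
  ∂cdf = df − cf + cd,
  ∂acd = cd − ad + ac.
This gives a 12×8 integer matrix of rank 7; reducing to Smith normal form yields diagonal entries (1,1,1,1,1,1,1).

Now H_k = ker ∂_k / im ∂_{k+1}, so:

  H_0: rank C_0 − rank ∂_1 = 6 − 5 = 1, and the invariant factors of ∂_1 are all 1, so H_0 = Z.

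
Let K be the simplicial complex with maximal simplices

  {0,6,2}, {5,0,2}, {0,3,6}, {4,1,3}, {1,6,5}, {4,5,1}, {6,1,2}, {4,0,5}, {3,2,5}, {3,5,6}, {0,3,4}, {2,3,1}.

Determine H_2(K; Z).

We work with the vertex ordering 0 < 1 < 2 < 3 < 4 < 5 < 6. The simplices of K, each written with vertices in increasing order, are:

  0-simplices (7): [0], [1], [2], [3], [4], [5], [6]
  1-simplices (18): [0,2], [0,3], [0,4], [0,5], [0,6], [1,2], [1,3], [1,4], [1,5], [1,6], [2,3], [2,5], [2,6], [3,4], [3,5], [3,6], [4,5], [5,6]
  2-simplices (12): [0,2,5], [0,2,6], [0,3,4], [0,3,6], [0,4,5], [1,2,3], [1,2,6], [1,3,4], [1,4,5], [1,5,6], [2,3,5], [3,5,6]

Hence C_0 ≅ Z^7, C_1 ≅ Z^18, C_2 ≅ Z^12.

The boundary map ∂_1: C_1 → C_0 is given by ∂[p,q] = [q] − [p]. For instance
  ∂[3,6] = [6] − [3].
As a 7×18 matrix over Z this has rank 6, with invariant factors (1,1,1,1,1,1).

Boundary ∂_2: C_2 → C_1 maps a triangle to the signed sum of its edges. For instance
  ∂[0,4,5] = [4,5] − [0,5] + [0,4],
  ∂[2,3,5] = [3,5] − [2,5] + [2,3].
The resulting 18×12 matrix has rank 12, and its Smith normal form has invariant factors (1,1,1,1,1,1,1,1,1,1,1,2).

Reading off H_k = ker ∂_k / im ∂_{k+1}:

  H_2: rank ker ∂_2 − rank ∂_3 = (12 − 12) − 0 = 0, and there is no ∂_3, so H_2 ≅ 0.

H_2 ≅ 0.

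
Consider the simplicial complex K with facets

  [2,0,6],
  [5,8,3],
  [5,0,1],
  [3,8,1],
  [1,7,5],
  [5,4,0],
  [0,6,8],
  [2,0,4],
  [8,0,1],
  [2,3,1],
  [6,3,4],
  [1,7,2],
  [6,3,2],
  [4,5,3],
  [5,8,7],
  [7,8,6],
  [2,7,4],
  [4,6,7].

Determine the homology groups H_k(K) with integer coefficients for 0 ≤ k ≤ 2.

Order the vertices as 0 < 1 < 2 < 3 < 4 < 5 < 6 < 7 < 8. Listing each simplex with vertices in this order, K has dimension 2 with simplices:

  0-simplices (9): [0], [1], [2], [3], [4], [5], [6], [7], [8]
  1-simplices (27): (27 of them)
  2-simplices (18): [0,1,5], [0,1,8], [0,2,4], [0,2,6], [0,4,5], [0,6,8], [1,2,3], [1,2,7], [1,3,8], [1,5,7], [2,3,6], [2,4,7], [3,4,5], [3,4,6], [3,5,8], [4,6,7], [5,7,8], [6,7,8]

giving chain groups C_0 ≅ Z^9, C_1 ≅ Z^27, C_2 ≅ Z^18.

Boundary ∂_1: C_1 → C_0 is given by ∂[p,q] = [q] − [p].
As a 9×27 matrix over Z this has rank 8, with invariant factors (1,1,1,1,1,1,1,1).

The boundary map ∂_2: C_2 → C_1 maps a triangle to the signed sum of its edges. For instance
  ∂[3,4,6] = [4,6] − [3,6] + [3,4],
  ∂[1,2,7] = [2,7] − [1,7] + [1,2].
As a 27×18 matrix over Z this has rank 18, with invariant factors (1,1,1,1,1,1,1,1,1,1,1,1,1,1,1,1,1,2).

Computing H_k = (kernel of ∂_k) / (image of ∂_{k+1}):

  H_0: rank C_0 − rank ∂_1 = 9 − 8 = 1, and the invariant factors of ∂_1 are all 1, so H_0 ≅ Z.
  H_1: rank ker ∂_1 − rank ∂_2 = (27 − 8) − 18 = 1, and ∂_2 has invariant factor 2 > 1, so H_1 ≅ Z ⊕ Z/2.
  H_2: rank ker ∂_2 − rank ∂_3 = (18 − 18) − 0 = 0, and there is no ∂_3, so H_2 ≅ 0.

As a check, the Euler characteristic is 9 − 27 + 18 = 0, which agrees with 1 − 1 + 0 = 0.

H_0 = Z,  H_1 = Z ⊕ Z/2,  H_2 = 0.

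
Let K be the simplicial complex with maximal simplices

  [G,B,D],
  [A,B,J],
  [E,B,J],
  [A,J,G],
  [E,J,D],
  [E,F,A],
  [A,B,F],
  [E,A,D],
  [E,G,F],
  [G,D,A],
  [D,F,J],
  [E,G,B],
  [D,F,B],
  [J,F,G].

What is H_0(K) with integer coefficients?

H_0 ≅ Z.

Order the vertices as A < B < D < E < F < G < J. Listing each simplex with vertices in this order, K has dimension 2 with simplices:

  0-simplices (7): A, B, D, E, F, G, J
  1-simplices (21): AB, AD, AE, AF, AG, AJ, BD, BE, BF, BG, BJ, DE, DF, DG, DJ, EF, EG, EJ, FG, FJ, GJ
  2-simplices (14): ABF, ABJ, ADE, ADG, AEF, AGJ, BDF, BDG, BEG, BEJ, DEJ, DFJ, EFG, FGJ

so the chain groups are C_0 ≅ Z^7, C_1 ≅ Z^21, C_2 ≅ Z^14.

Boundary ∂_1: C_1 → C_0 maps an edge to its endpoints' difference, ∂[p,q] = q − p. For instance
  ∂GJ = J − G.
The resulting 7×21 matrix has rank 6, and its Smith normal form has invariant factors (1,1,1,1,1,1).

Boundary ∂_2: C_2 → C_1 acts by ∂[p,q,r] = [q,r] − [p,r] + [p,q]. For instance
  ∂BDF = DF − BF + BD,
  ∂BEJ = EJ − BJ + BE.
The resulting 21×14 matrix has rank 13, and its Smith normal form has invariant factors (1,1,1,1,1,1,1,1,1,1,1,1,1).

Reading off H_k = ker ∂_k / im ∂_{k+1}:

  H_0: rank C_0 − rank ∂_1 = 7 − 6 = 1, and the invariant factors of ∂_1 are all 1, so H_0 = Z.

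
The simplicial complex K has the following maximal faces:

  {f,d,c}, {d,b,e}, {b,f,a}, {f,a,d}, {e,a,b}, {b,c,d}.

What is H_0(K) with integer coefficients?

Take the total order a < b < c < d < e < f on the vertex set. Then K (dimension 2) consists of the simplices:

  0-simplices (6): a, b, c, d, e, f
  1-simplices (12): ab, ad, ae, af, bc, bd, be, bf, cd, cf, de, df
  2-simplices (6): abe, abf, adf, bcd, bde, cdf

giving chain groups C_0 ≅ Z^6, C_1 ≅ Z^12, C_2 ≅ Z^6.

The boundary map ∂_1: C_1 → C_0 sends each edge [p,q] (with p < q) to q − p.
The resulting 6×12 matrix has rank 5, and its Smith normal form has invariant factors (1,1,1,1,1).

Boundary ∂_2: C_2 → C_1 acts by ∂[p,q,r] = [q,r] − [p,r] + [p,q]. For instance
  ∂bcd = cd − bd + bc,
  ∂abf = bf − af + ab.
The resulting 12×6 matrix has rank 6, and its Smith normal form has invariant factors (1,1,1,1,1,1).

Computing H_k = (kernel of ∂_k) / (image of ∂_{k+1}):

  H_0: rank C_0 − rank ∂_1 = 6 − 5 = 1, and the invariant factors of ∂_1 are all 1, so H_0 ≅ Z.

(K is a triangulation of the cylinder S^1 x I.)

H_0 = Z.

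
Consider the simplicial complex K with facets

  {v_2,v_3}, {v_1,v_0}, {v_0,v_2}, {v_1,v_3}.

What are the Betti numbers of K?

b_0 = 1, b_1 = 1.

Take the total order v_0 < v_1 < v_2 < v_3 on the vertex set. Then K (dimension 1) consists of the simplices:

  0-simplices (4): [v_0], [v_1], [v_2], [v_3]
  1-simplices (4): [v_0,v_1], [v_0,v_2], [v_1,v_3], [v_2,v_3]

Hence C_0 ≅ Z^4, C_1 ≅ Z^4.

∂_1: C_1 → C_0 sends each edge [p,q] (with p < q) to q − p.
The 4×4 boundary matrix has rank 3 and Smith normal form diag(1,1,1).

From H_k ≅ ker(∂_k) / im(∂_{k+1}) we obtain:

  H_0: rank C_0 − rank ∂_1 = 4 − 3 = 1, and the invariant factors of ∂_1 are all 1, so H_0 ≅ Z.
  H_1: rank ker ∂_1 − rank ∂_2 = (4 − 3) − 0 = 1, and there is no ∂_2, so H_1 ≅ Z.

Hence the Betti numbers are b_0 = 1, b_1 = 1.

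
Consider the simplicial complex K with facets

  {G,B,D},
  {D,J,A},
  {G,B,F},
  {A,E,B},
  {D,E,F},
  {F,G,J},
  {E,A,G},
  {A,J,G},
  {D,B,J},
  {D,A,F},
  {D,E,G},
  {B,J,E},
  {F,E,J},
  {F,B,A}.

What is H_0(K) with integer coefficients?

Order the vertices as A < B < D < E < F < G < J. Listing each simplex with vertices in this order, K has dimension 2 with simplices:

  0-simplices (7): A, B, D, E, F, G, J
  1-simplices (21): AB, AD, AE, AF, AG, AJ, BD, BE, BF, BG, BJ, DE, DF, DG, DJ, EF, EG, EJ, FG, FJ, GJ
  2-simplices (14): ABE, ABF, ADF, ADJ, AEG, AGJ, BDG, BDJ, BEJ, BFG, DEF, DEG, EFJ, FGJ

so the chain groups are C_0 ≅ Z^7, C_1 ≅ Z^21, C_2 ≅ Z^14.

Boundary ∂_1: C_1 → C_0 maps an edge to its endpoints' difference, ∂[p,q] = q − p.
The resulting 7×21 matrix has rank 6, and its Smith normal form has invariant factors (1,1,1,1,1,1).

The boundary map ∂_2: C_2 → C_1 maps a triangle to the signed sum of its edges. For instance
  ∂DEG = EG − DG + DE,
  ∂AEG = EG − AG + AE.
The 21×14 boundary matrix has rank 13 and Smith normal form diag(1,1,1,1,1,1,1,1,1,1,1,1,1).

Computing H_k = (kernel of ∂_k) / (image of ∂_{k+1}):

  H_0: rank C_0 − rank ∂_1 = 7 − 6 = 1, and the invariant factors of ∂_1 are all 1, so H_0 = Z.

(K is a triangulation of the torus T^2.)

H_0 ≅ Z.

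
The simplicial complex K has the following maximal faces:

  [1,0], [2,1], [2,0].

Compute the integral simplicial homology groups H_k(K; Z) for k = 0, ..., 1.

Fix the vertex order 0 < 1 < 2 and write every simplex with vertices in increasing order. Then dim K = 1 and the simplices of K are:

  0-simplices (3): [0], [1], [2]
  1-simplices (3): [0,1], [0,2], [1,2]

so the chain groups are C_0 ≅ Z^3, C_1 ≅ Z^3.

The boundary map ∂_1: C_1 → C_0 sends each edge [p,q] (with p < q) to q − p.
The 3×3 boundary matrix has rank 2 and Smith normal form diag(1,1).

Reading off H_k = ker ∂_k / im ∂_{k+1}:

  H_0: rank C_0 − rank ∂_1 = 3 − 2 = 1, and the invariant factors of ∂_1 are all 1, so H_0 = Z.
  H_1: rank ker ∂_1 − rank ∂_2 = (3 − 2) − 0 = 1, and there is no ∂_2, so H_1 = Z.

H_0 ≅ Z,  H_1 ≅ Z.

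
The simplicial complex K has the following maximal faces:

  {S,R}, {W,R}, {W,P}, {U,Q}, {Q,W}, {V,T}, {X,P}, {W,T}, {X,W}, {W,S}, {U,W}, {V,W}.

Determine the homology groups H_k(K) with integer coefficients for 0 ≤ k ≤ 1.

K has 9 vertices, 12 edges.
rank ∂_0 = 0, rank ∂_1 = 8 ⇒ b_0 = 9 − 0 − 8 = 1; all invariant factors of ∂_1 are 1 so no torsion. So H_0 ≅ Z.
rank ∂_1 = 8, rank ∂_2 = 0 ⇒ b_1 = 12 − 8 − 0 = 4. So H_1 ≅ Z^4.

H_0 = Z,  H_1 = Z^4.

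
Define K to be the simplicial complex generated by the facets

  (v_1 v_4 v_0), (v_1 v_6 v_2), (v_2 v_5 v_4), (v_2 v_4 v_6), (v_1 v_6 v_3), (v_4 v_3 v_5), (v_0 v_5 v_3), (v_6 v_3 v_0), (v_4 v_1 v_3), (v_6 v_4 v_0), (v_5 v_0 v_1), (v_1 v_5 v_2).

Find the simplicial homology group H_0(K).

H_0 ≅ Z.

K has 7 vertices, 18 edges, 12 triangles.
rank ∂_0 = 0, rank ∂_1 = 6 ⇒ b_0 = 7 − 0 − 6 = 1; all invariant factors of ∂_1 are 1 so no torsion. So H_0 ≅ Z.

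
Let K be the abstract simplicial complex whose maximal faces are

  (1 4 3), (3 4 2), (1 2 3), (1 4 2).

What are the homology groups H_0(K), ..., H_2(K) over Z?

K has 4 vertices, 6 edges, 4 triangles.
rank ∂_0 = 0, rank ∂_1 = 3 ⇒ b_0 = 4 − 0 − 3 = 1; all invariant factors of ∂_1 are 1 so no torsion. So H_0 ≅ Z.
rank ∂_1 = 3, rank ∂_2 = 3 ⇒ b_1 = 6 − 3 − 3 = 0; all invariant factors of ∂_2 are 1 so no torsion. So H_1 ≅ 0.
rank ∂_2 = 3, rank ∂_3 = 0 ⇒ b_2 = 4 − 3 − 0 = 1. So H_2 ≅ Z.

H_0 ≅ Z,  H_1 = 0,  H_2 ≅ Z.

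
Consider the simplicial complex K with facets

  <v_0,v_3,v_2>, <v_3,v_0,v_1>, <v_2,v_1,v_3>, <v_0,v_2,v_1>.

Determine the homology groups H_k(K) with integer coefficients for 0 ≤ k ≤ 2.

Order the vertices as v_0 < v_1 < v_2 < v_3. Listing each simplex with vertices in this order, K has dimension 2 with simplices:

  0-simplices (4): [v_0], [v_1], [v_2], [v_3]
  1-simplices (6): [v_0,v_1], [v_0,v_2], [v_0,v_3], [v_1,v_2], [v_1,v_3], [v_2,v_3]
  2-simplices (4): [v_0,v_1,v_2], [v_0,v_1,v_3], [v_0,v_2,v_3], [v_1,v_2,v_3]

Hence C_0 ≅ Z^4, C_1 ≅ Z^6, C_2 ≅ Z^4.

The boundary map ∂_1: C_1 → C_0 maps an edge to its endpoints' difference, ∂[p,q] = q − p. For instance
  ∂[v_0,v_2] = [v_2] − [v_0].
The 4×6 boundary matrix has rank 3 and Smith normal form diag(1,1,1).

Boundary ∂_2: C_2 → C_1 acts by ∂[p,q,r] = [q,r] − [p,r] + [p,q]. For instance
  ∂[v_1,v_2,v_3] = [v_2,v_3] − [v_1,v_3] + [v_1,v_2],
  ∂[v_0,v_2,v_3] = [v_2,v_3] − [v_0,v_3] + [v_0,v_2].
This gives a 6×4 integer matrix of rank 3; reducing to Smith normal form yields diagonal entries (1,1,1).

Now H_k = ker ∂_k / im ∂_{k+1}, so:

  H_0: rank C_0 − rank ∂_1 = 4 − 3 = 1, and the invariant factors of ∂_1 are all 1, so H_0 = Z.
  H_1: rank ker ∂_1 − rank ∂_2 = (6 − 3) − 3 = 0, and the invariant factors of ∂_2 are all 1, so H_1 = 0.
  H_2: rank ker ∂_2 − rank ∂_3 = (4 − 3) − 0 = 1, and there is no ∂_3, so H_2 = Z.

H_0 = Z,  H_1 = 0,  H_2 = Z.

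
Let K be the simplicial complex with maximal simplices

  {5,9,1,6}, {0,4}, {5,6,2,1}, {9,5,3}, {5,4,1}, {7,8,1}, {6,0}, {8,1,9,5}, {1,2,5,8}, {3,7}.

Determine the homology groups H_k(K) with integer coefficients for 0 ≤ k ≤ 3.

H_0 = Z,  H_1 = Z^2,  H_2 = 0,  H_3 = 0.

Order the vertices as 0 < 1 < 2 < 3 < 4 < 5 < 6 < 7 < 8 < 9. Listing each simplex with vertices in this order, K has dimension 3 with simplices:

  0-simplices (10): [0], [1], [2], [3], [4], [5], [6], [7], [8], [9]
  1-simplices (22): [0,4], [0,6], [1,2], [1,4], [1,5], [1,6], [1,7], [1,8], [1,9], [2,5], [2,6], [2,8], [3,5], [3,7], [3,9], [4,5], [5,6], [5,8], [5,9], [6,9], [7,8], [8,9]
  2-simplices (15): [1,2,5], [1,2,6], [1,2,8], [1,4,5], [1,5,6], [1,5,8], [1,5,9], [1,6,9], [1,7,8], [1,8,9], [2,5,6], [2,5,8], [3,5,9], [5,6,9], [5,8,9]
  3-simplices (4): [1,2,5,6], [1,2,5,8], [1,5,6,9], [1,5,8,9]

giving chain groups C_0 ≅ Z^10, C_1 ≅ Z^22, C_2 ≅ Z^15, C_3 ≅ Z^4.

The boundary map ∂_1: C_1 → C_0 is given by ∂[p,q] = [q] − [p].
This gives a 10×22 integer matrix of rank 9; reducing to Smith normal form yields diagonal entries (1,1,1,1,1,1,1,1,1).

∂_2: C_2 → C_1 acts by ∂[p,q,r] = [q,r] − [p,r] + [p,q]. For instance
  ∂[5,8,9] = [8,9] − [5,9] + [5,8],
  ∂[1,2,6] = [2,6] − [1,6] + [1,2].
As a 22×15 matrix over Z this has rank 11, with invariant factors (1,1,1,1,1,1,1,1,1,1,1).

Boundary ∂_3: C_3 → C_2 sends each 3-simplex σ to the alternating sum Σ_i (−1)^i (σ with its i-th vertex removed). For instance
  ∂[1,5,8,9] = [5,8,9] − [1,8,9] + [1,5,9] − [1,5,8],
  ∂[1,2,5,6] = [2,5,6] − [1,5,6] + [1,2,6] − [1,2,5].
As a 15×4 matrix over Z this has rank 4, with invariant factors (1,1,1,1).

Reading off H_k = ker ∂_k / im ∂_{k+1}:

  H_0: rank C_0 − rank ∂_1 = 10 − 9 = 1, and the invariant factors of ∂_1 are all 1, so H_0 ≅ Z.
  H_1: rank ker ∂_1 − rank ∂_2 = (22 − 9) − 11 = 2, and the invariant factors of ∂_2 are all 1, so H_1 ≅ Z^2.
  H_2: rank ker ∂_2 − rank ∂_3 = (15 − 11) − 4 = 0, and the invariant factors of ∂_3 are all 1, so H_2 ≅ 0.
  H_3: rank ker ∂_3 − rank ∂_4 = (4 − 4) − 0 = 0, and there is no ∂_4, so H_3 ≅ 0.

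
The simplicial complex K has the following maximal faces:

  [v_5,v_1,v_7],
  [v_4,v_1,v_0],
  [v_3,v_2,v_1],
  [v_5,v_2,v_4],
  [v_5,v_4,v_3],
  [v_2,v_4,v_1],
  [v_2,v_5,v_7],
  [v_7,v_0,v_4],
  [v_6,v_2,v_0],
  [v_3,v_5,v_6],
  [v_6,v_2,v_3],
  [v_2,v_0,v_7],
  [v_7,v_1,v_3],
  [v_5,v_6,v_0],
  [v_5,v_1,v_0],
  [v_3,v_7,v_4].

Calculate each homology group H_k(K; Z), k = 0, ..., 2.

Fix the vertex order v_0 < v_1 < v_2 < v_3 < v_4 < v_5 < v_6 < v_7 and write every simplex with vertices in increasing order. Then dim K = 2 and the simplices of K are:

  0-simplices (8): [v_0], [v_1], [v_2], [v_3], [v_4], [v_5], [v_6], [v_7]
  1-simplices (24): (24 of them)
  2-simplices (16): (16 of them)

so the chain groups are C_0 ≅ Z^8, C_1 ≅ Z^24, C_2 ≅ Z^16.

Boundary ∂_1: C_1 → C_0 sends each edge [p,q] (with p < q) to q − p. For instance
  ∂[v_5,v_7] = [v_7] − [v_5].
As a 8×24 matrix over Z this has rank 7, with invariant factors (1,1,1,1,1,1,1).

∂_2: C_2 → C_1 maps a triangle to the signed sum of its edges. For instance
  ∂[v_0,v_5,v_6] = [v_5,v_6] − [v_0,v_6] + [v_0,v_5],
  ∂[v_1,v_2,v_4] = [v_2,v_4] − [v_1,v_4] + [v_1,v_2].
The resulting 24×16 matrix has rank 15, and its Smith normal form has invariant factors (1,1,1,1,1,1,1,1,1,1,1,1,1,1,1).

Reading off H_k = ker ∂_k / im ∂_{k+1}:

  H_0: rank C_0 − rank ∂_1 = 8 − 7 = 1, and the invariant factors of ∂_1 are all 1, so H_0 ≅ Z.
  H_1: rank ker ∂_1 − rank ∂_2 = (24 − 7) − 15 = 2, and the invariant factors of ∂_2 are all 1, so H_1 ≅ Z^2.
  H_2: rank ker ∂_2 − rank ∂_3 = (16 − 15) − 0 = 1, and there is no ∂_3, so H_2 ≅ Z.

H_0 ≅ Z,  H_1 ≅ Z^2,  H_2 ≅ Z.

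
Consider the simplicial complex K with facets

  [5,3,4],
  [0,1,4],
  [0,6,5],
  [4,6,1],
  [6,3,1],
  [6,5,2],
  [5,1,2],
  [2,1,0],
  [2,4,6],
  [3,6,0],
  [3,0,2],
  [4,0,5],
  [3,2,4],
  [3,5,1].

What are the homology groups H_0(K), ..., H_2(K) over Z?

H_0 ≅ Z,  H_1 ≅ Z^2,  H_2 ≅ Z.

Take the total order 0 < 1 < 2 < 3 < 4 < 5 < 6 on the vertex set. Then K (dimension 2) consists of the simplices:

  0-simplices (7): [0], [1], [2], [3], [4], [5], [6]
  1-simplices (21): [0,1], [0,2], [0,3], [0,4], [0,5], [0,6], [1,2], [1,3], [1,4], [1,5], [1,6], [2,3], [2,4], [2,5], [2,6], [3,4], [3,5], [3,6], [4,5], [4,6], [5,6]
  2-simplices (14): [0,1,2], [0,1,4], [0,2,3], [0,3,6], [0,4,5], [0,5,6], [1,2,5], [1,3,5], [1,3,6], [1,4,6], [2,3,4], [2,4,6], [2,5,6], [3,4,5]

so the chain groups are C_0 ≅ Z^7, C_1 ≅ Z^21, C_2 ≅ Z^14.

The boundary map ∂_1: C_1 → C_0 sends each edge [p,q] (with p < q) to q − p. For instance
  ∂[0,2] = [2] − [0].
As a 7×21 matrix over Z this has rank 6, with invariant factors (1,1,1,1,1,1).

The boundary map ∂_2: C_2 → C_1 sends each 2-simplex [p,q,r] to [q,r] − [p,r] + [p,q]. For instance
  ∂[0,1,2] = [1,2] − [0,2] + [0,1],
  ∂[0,5,6] = [5,6] − [0,6] + [0,5].
The resulting 21×14 matrix has rank 13, and its Smith normal form has invariant factors (1,1,1,1,1,1,1,1,1,1,1,1,1).

Reading off H_k = ker ∂_k / im ∂_{k+1}:

  H_0: rank C_0 − rank ∂_1 = 7 − 6 = 1, and the invariant factors of ∂_1 are all 1, so H_0 ≅ Z.
  H_1: rank ker ∂_1 − rank ∂_2 = (21 − 6) − 13 = 2, and the invariant factors of ∂_2 are all 1, so H_1 ≅ Z^2.
  H_2: rank ker ∂_2 − rank ∂_3 = (14 − 13) − 0 = 1, and there is no ∂_3, so H_2 ≅ Z.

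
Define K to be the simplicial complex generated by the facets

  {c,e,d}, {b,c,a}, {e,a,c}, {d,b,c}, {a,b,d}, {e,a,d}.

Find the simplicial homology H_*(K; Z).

H_0 = Z,  H_1 = 0,  H_2 = Z.

Fix the vertex order a < b < c < d < e and write every simplex with vertices in increasing order. Then dim K = 2 and the simplices of K are:

  0-simplices (5): a, b, c, d, e
  1-simplices (9): ab, ac, ad, ae, bc, bd, cd, ce, de
  2-simplices (6): abc, abd, ace, ade, bcd, cde

so the chain groups are C_0 ≅ Z^5, C_1 ≅ Z^9, C_2 ≅ Z^6.

The boundary map ∂_1: C_1 → C_0 is given by ∂[p,q] = [q] − [p]. For instance
  ∂bc = c − b.
This gives a 5×9 integer matrix of rank 4; reducing to Smith normal form yields diagonal entries (1,1,1,1).

The boundary map ∂_2: C_2 → C_1 sends each 2-simplex [p,q,r] to [q,r] − [p,r] + [p,q]. For instance
  ∂ace = ce − ae + ac,
  ∂bcd = cd − bd + bc.
The 9×6 boundary matrix has rank 5 and Smith normal form diag(1,1,1,1,1).

Computing H_k = (kernel of ∂_k) / (image of ∂_{k+1}):

  H_0: rank C_0 − rank ∂_1 = 5 − 4 = 1, and the invariant factors of ∂_1 are all 1, so H_0 = Z.
  H_1: rank ker ∂_1 − rank ∂_2 = (9 − 4) − 5 = 0, and the invariant factors of ∂_2 are all 1, so H_1 = 0.
  H_2: rank ker ∂_2 − rank ∂_3 = (6 − 5) − 0 = 1, and there is no ∂_3, so H_2 = Z.

As a check, the Euler characteristic is 5 − 9 + 6 = 2, which agrees with 1 − 0 + 1 = 2.
(K is a triangulation of the 2-sphere S^2.)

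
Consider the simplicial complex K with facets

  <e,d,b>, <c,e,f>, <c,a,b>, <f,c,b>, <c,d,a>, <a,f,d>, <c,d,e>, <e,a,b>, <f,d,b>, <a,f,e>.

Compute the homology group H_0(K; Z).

We work with the vertex ordering a < b < c < d < e < f. The simplices of K, each written with vertices in increasing order, are:

  0-simplices (6): a, b, c, d, e, f
  1-simplices (15): ab, ac, ad, ae, af, bc, bd, be, bf, cd, ce, cf, de, df, ef
  2-simplices (10): abc, abe, acd, adf, aef, bcf, bde, bdf, cde, cef

so the chain groups are C_0 ≅ Z^6, C_1 ≅ Z^15, C_2 ≅ Z^10.

Boundary ∂_1: C_1 → C_0 is given by ∂[p,q] = [q] − [p]. For instance
  ∂ef = f − e.
The 6×15 boundary matrix has rank 5 and Smith normal form diag(1,1,1,1,1).

Boundary ∂_2: C_2 → C_1 acts by ∂[p,q,r] = [q,r] − [p,r] + [p,q]. For instance
  ∂abc = bc − ac + ab,
  ∂aef = ef − af + ae.
As a 15×10 matrix over Z this has rank 10, with invariant factors (1,1,1,1,1,1,1,1,1,2).

Now H_k = ker ∂_k / im ∂_{k+1}, so:

  H_0: rank C_0 − rank ∂_1 = 6 − 5 = 1, and the invariant factors of ∂_1 are all 1, so H_0 = Z.

(K is a triangulation of the real projective plane RP^2.)

H_0 = Z.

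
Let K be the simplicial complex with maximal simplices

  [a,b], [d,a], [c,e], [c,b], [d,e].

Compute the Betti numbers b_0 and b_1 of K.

b_0 = 1, b_1 = 1.

Fix the vertex order a < b < c < d < e and write every simplex with vertices in increasing order. Then dim K = 1 and the simplices of K are:

  0-simplices (5): a, b, c, d, e
  1-simplices (5): ab, ad, bc, ce, de

giving chain groups C_0 ≅ Z^5, C_1 ≅ Z^5.

∂_1: C_1 → C_0 is given by ∂[p,q] = [q] − [p].
As a 5×5 matrix over Z this has rank 4, with invariant factors (1,1,1,1).

From H_k ≅ ker(∂_k) / im(∂_{k+1}) we obtain:

  H_0: rank C_0 − rank ∂_1 = 5 − 4 = 1, and the invariant factors of ∂_1 are all 1, so H_0 = Z.
  H_1: rank ker ∂_1 − rank ∂_2 = (5 − 4) − 0 = 1, and there is no ∂_2, so H_1 = Z.

Hence the Betti numbers are b_0 = 1, b_1 = 1.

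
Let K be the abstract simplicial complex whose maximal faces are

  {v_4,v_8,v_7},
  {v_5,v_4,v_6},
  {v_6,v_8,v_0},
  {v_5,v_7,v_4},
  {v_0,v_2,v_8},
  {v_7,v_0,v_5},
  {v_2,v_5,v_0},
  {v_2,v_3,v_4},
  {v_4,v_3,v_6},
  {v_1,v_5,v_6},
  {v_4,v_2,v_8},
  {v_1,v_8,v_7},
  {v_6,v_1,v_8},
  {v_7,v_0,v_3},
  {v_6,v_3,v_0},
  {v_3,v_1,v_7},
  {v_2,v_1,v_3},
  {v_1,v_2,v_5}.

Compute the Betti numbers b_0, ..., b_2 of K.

b_0 = 1, b_1 = 2, b_2 = 1.

Fix the vertex order v_0 < v_1 < v_2 < v_3 < v_4 < v_5 < v_6 < v_7 < v_8 and write every simplex with vertices in increasing order. Then dim K = 2 and the simplices of K are:

  0-simplices (9): [v_0], [v_1], [v_2], [v_3], [v_4], [v_5], [v_6], [v_7], [v_8]
  1-simplices (27): (27 of them)
  2-simplices (18): (18 of them)

so the chain groups are C_0 ≅ Z^9, C_1 ≅ Z^27, C_2 ≅ Z^18.

The boundary map ∂_1: C_1 → C_0 maps an edge to its endpoints' difference, ∂[p,q] = q − p.
The resulting 9×27 matrix has rank 8, and its Smith normal form has invariant factors (1,1,1,1,1,1,1,1).

∂_2: C_2 → C_1 acts by ∂[p,q,r] = [q,r] − [p,r] + [p,q]. For instance
  ∂[v_3,v_4,v_6] = [v_4,v_6] − [v_3,v_6] + [v_3,v_4],
  ∂[v_4,v_5,v_7] = [v_5,v_7] − [v_4,v_7] + [v_4,v_5].
As a 27×18 matrix over Z this has rank 17, with invariant factors (1,1,1,1,1,1,1,1,1,1,1,1,1,1,1,1,1).

From H_k ≅ ker(∂_k) / im(∂_{k+1}) we obtain:

  H_0: rank C_0 − rank ∂_1 = 9 − 8 = 1, and the invariant factors of ∂_1 are all 1, so H_0 = Z.
  H_1: rank ker ∂_1 − rank ∂_2 = (27 − 8) − 17 = 2, and the invariant factors of ∂_2 are all 1, so H_1 = Z^2.
  H_2: rank ker ∂_2 − rank ∂_3 = (18 − 17) − 0 = 1, and there is no ∂_3, so H_2 = Z.

Hence the Betti numbers are b_0 = 1, b_1 = 2, b_2 = 1.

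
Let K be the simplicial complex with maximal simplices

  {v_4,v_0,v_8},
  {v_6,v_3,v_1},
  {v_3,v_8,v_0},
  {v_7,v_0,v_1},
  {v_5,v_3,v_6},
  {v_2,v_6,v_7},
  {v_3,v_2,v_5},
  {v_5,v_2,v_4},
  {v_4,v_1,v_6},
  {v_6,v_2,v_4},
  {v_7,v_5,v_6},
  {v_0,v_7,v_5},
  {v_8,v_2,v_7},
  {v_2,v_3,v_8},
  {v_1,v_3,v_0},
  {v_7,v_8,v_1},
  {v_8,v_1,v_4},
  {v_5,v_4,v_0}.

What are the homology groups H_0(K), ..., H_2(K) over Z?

K has 9 vertices, 27 edges, 18 triangles.
rank ∂_0 = 0, rank ∂_1 = 8 ⇒ b_0 = 9 − 0 − 8 = 1; all invariant factors of ∂_1 are 1 so no torsion. So H_0 = Z.
rank ∂_1 = 8, rank ∂_2 = 18 ⇒ b_1 = 27 − 8 − 18 = 1; ∂_2 has invariant factor(s) [2] giving torsion. So H_1 = Z ⊕ Z/2Z.
rank ∂_2 = 18, rank ∂_3 = 0 ⇒ b_2 = 18 − 18 − 0 = 0. So H_2 = 0.

H_0 = Z,  H_1 = Z ⊕ Z/2Z,  H_2 = 0.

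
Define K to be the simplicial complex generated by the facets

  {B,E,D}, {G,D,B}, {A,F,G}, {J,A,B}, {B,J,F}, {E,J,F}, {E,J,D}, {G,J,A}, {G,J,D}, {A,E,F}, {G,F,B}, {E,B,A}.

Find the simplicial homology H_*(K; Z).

Fix the vertex order A < B < D < E < F < G < J and write every simplex with vertices in increasing order. Then dim K = 2 and the simplices of K are:

  0-simplices (7): A, B, D, E, F, G, J
  1-simplices (18): AB, AE, AF, AG, AJ, BD, BE, BF, BG, BJ, DE, DG, DJ, EF, EJ, FG, FJ, GJ
  2-simplices (12): ABE, ABJ, AEF, AFG, AGJ, BDE, BDG, BFG, BFJ, DEJ, DGJ, EFJ

Hence C_0 ≅ Z^7, C_1 ≅ Z^18, C_2 ≅ Z^12.

Boundary ∂_1: C_1 → C_0 is given by ∂[p,q] = [q] − [p]. For instance
  ∂AJ = J − A.
The resulting 7×18 matrix has rank 6, and its Smith normal form has invariant factors (1,1,1,1,1,1).

∂_2: C_2 → C_1 acts by ∂[p,q,r] = [q,r] − [p,r] + [p,q]. For instance
  ∂BDE = DE − BE + BD,
  ∂AGJ = GJ − AJ + AG.
As a 18×12 matrix over Z this has rank 12, with invariant factors (1,1,1,1,1,1,1,1,1,1,1,2).

Computing H_k = (kernel of ∂_k) / (image of ∂_{k+1}):

  H_0: rank C_0 − rank ∂_1 = 7 − 6 = 1, and the invariant factors of ∂_1 are all 1, so H_0 = Z.
  H_1: rank ker ∂_1 − rank ∂_2 = (18 − 6) − 12 = 0, and ∂_2 has invariant factor 2 > 1, so H_1 = Z_2.
  H_2: rank ker ∂_2 − rank ∂_3 = (12 − 12) − 0 = 0, and there is no ∂_3, so H_2 = 0.

As a check, the Euler characteristic is 7 − 18 + 12 = 1, which agrees with 1 − 0 + 0 = 1.
(K is a triangulation of the real projective plane RP^2.)

H_0 ≅ Z,  H_1 ≅ Z_2,  H_2 = 0.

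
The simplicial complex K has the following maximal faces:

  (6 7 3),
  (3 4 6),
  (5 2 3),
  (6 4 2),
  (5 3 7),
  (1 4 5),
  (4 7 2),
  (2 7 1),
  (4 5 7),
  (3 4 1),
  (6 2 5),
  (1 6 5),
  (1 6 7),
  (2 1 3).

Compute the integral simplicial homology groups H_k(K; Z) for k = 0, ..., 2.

Fix the vertex order 1 < 2 < 3 < 4 < 5 < 6 < 7 and write every simplex with vertices in increasing order. Then dim K = 2 and the simplices of K are:

  0-simplices (7): [1], [2], [3], [4], [5], [6], [7]
  1-simplices (21): [1,2], [1,3], [1,4], [1,5], [1,6], [1,7], [2,3], [2,4], [2,5], [2,6], [2,7], [3,4], [3,5], [3,6], [3,7], [4,5], [4,6], [4,7], [5,6], [5,7], [6,7]
  2-simplices (14): [1,2,3], [1,2,7], [1,3,4], [1,4,5], [1,5,6], [1,6,7], [2,3,5], [2,4,6], [2,4,7], [2,5,6], [3,4,6], [3,5,7], [3,6,7], [4,5,7]

Hence C_0 ≅ Z^7, C_1 ≅ Z^21, C_2 ≅ Z^14.

The boundary map ∂_1: C_1 → C_0 sends each edge [p,q] (with p < q) to q − p.
This gives a 7×21 integer matrix of rank 6; reducing to Smith normal form yields diagonal entries (1,1,1,1,1,1).

∂_2: C_2 → C_1 acts by ∂[p,q,r] = [q,r] − [p,r] + [p,q]. For instance
  ∂[1,3,4] = [3,4] − [1,4] + [1,3],
  ∂[1,2,7] = [2,7] − [1,7] + [1,2].
The 21×14 boundary matrix has rank 13 and Smith normal form diag(1,1,1,1,1,1,1,1,1,1,1,1,1).

Computing H_k = (kernel of ∂_k) / (image of ∂_{k+1}):

  H_0: rank C_0 − rank ∂_1 = 7 − 6 = 1, and the invariant factors of ∂_1 are all 1, so H_0 ≅ Z.
  H_1: rank ker ∂_1 − rank ∂_2 = (21 − 6) − 13 = 2, and the invariant factors of ∂_2 are all 1, so H_1 ≅ Z^2.
  H_2: rank ker ∂_2 − rank ∂_3 = (14 − 13) − 0 = 1, and there is no ∂_3, so H_2 ≅ Z.

(K is a triangulation of the torus T^2.)

H_0 = Z,  H_1 = Z^2,  H_2 = Z.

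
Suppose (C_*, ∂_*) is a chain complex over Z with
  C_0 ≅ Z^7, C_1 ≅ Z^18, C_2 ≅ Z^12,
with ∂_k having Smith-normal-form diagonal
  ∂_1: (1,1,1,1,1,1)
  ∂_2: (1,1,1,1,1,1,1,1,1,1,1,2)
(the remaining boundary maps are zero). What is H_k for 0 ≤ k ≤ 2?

H_0: b_0 = 7 − 0 − 6 = 1; torsion from ∂_1 factors > 1: none. So H_0 = Z.
H_1: b_1 = 18 − 6 − 12 = 0; torsion from ∂_2 factors > 1: [2]. So H_1 = Z_2.
H_2: b_2 = 12 − 12 − 0 = 0; torsion from ∂_3 factors > 1: none. So H_2 = 0.

H_0 = Z,  H_1 = Z_2,  H_2 = 0.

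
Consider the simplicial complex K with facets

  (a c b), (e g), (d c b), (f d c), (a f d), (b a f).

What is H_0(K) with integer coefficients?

H_0 ≅ Z^2.

K has 7 vertices, 11 edges, 5 triangles.
rank ∂_0 = 0, rank ∂_1 = 5 ⇒ b_0 = 7 − 0 − 5 = 2; all invariant factors of ∂_1 are 1 so no torsion. So H_0 ≅ Z^2.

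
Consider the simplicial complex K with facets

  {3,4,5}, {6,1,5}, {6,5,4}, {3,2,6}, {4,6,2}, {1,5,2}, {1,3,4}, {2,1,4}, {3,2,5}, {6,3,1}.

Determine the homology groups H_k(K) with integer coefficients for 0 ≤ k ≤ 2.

We work with the vertex ordering 1 < 2 < 3 < 4 < 5 < 6. The simplices of K, each written with vertices in increasing order, are:

  0-simplices (6): [1], [2], [3], [4], [5], [6]
  1-simplices (15): [1,2], [1,3], [1,4], [1,5], [1,6], [2,3], [2,4], [2,5], [2,6], [3,4], [3,5], [3,6], [4,5], [4,6], [5,6]
  2-simplices (10): [1,2,4], [1,2,5], [1,3,4], [1,3,6], [1,5,6], [2,3,5], [2,3,6], [2,4,6], [3,4,5], [4,5,6]

giving chain groups C_0 ≅ Z^6, C_1 ≅ Z^15, C_2 ≅ Z^10.

Boundary ∂_1: C_1 → C_0 maps an edge to its endpoints' difference, ∂[p,q] = q − p.
The resulting 6×15 matrix has rank 5, and its Smith normal form has invariant factors (1,1,1,1,1).

The boundary map ∂_2: C_2 → C_1 maps a triangle to the signed sum of its edges. For instance
  ∂[1,2,4] = [2,4] − [1,4] + [1,2],
  ∂[3,4,5] = [4,5] − [3,5] + [3,4].
As a 15×10 matrix over Z this has rank 10, with invariant factors (1,1,1,1,1,1,1,1,1,2).

Reading off H_k = ker ∂_k / im ∂_{k+1}:

  H_0: rank C_0 − rank ∂_1 = 6 − 5 = 1, and the invariant factors of ∂_1 are all 1, so H_0 = Z.
  H_1: rank ker ∂_1 − rank ∂_2 = (15 − 5) − 10 = 0, and ∂_2 has invariant factor 2 > 1, so H_1 = Z_2.
  H_2: rank ker ∂_2 − rank ∂_3 = (10 − 10) − 0 = 0, and there is no ∂_3, so H_2 = 0.

H_0 = Z,  H_1 = Z_2,  H_2 = 0.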